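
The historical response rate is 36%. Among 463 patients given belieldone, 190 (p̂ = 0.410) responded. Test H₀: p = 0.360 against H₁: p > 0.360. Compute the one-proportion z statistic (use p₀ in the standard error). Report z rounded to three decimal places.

z = 2.258

p̂ = 190/463 = 0.41037.
Standard error under H₀: √(0.36×0.64/463) = 0.02231.
z = (0.41037 − 0.36)/0.02231 = 0.05037/0.02231 = 2.258.
p-value = P(Z > 2.258) ≈ 0.0120.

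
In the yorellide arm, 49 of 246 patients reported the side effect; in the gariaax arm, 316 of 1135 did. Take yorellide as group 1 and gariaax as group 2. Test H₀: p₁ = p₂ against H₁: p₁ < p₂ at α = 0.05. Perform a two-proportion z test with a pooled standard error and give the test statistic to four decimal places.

p̂₁ = 49/246 ≈ 0.199187, p̂₂ = 316/1135 ≈ 0.278414.
Pooled p̂ = (49+316)/(246+1135) = 365/1381 = 0.264301.
SE = √(p̂(1−p̂)(1/n₁+1/n₂)) = √(0.264301·0.735699·0.0049461) = √(0.000961749) = 0.031012.
z = (0.199187 − 0.278414)/0.031012 = -0.079227/0.031012 = -2.5547.
p-value = P(Z < -2.555) ≈ 0.0053, so at α = 0.05 we reject H₀.

z = -2.5547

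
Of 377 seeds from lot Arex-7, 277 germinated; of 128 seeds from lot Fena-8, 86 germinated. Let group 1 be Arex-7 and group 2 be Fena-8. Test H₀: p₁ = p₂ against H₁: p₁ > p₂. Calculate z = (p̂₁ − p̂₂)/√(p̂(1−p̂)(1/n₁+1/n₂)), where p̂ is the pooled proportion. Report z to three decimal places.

z = 1.367

p̂₁ = 277/377 ≈ 0.73475, p̂₂ = 86/128 ≈ 0.67188.
Pooled p̂ = (277+86)/(377+128) = 363/505 = 0.71881.
SE = √(p̂(1−p̂)(1/n₁+1/n₂)) = √(0.71881·0.28119·0.010465) = √(0.0021152) = 0.04599.
z = (0.73475 − 0.67188)/0.04599 = 0.06287/0.04599 = 1.367.
p-value = P(Z > 1.367) ≈ 0.0858.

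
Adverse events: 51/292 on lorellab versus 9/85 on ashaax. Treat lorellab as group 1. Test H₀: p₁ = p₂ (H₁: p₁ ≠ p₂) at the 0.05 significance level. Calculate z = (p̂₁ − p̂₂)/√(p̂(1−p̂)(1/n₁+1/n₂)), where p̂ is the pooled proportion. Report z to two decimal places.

p̂₁ = 51/292 ≈ 0.1747, p̂₂ = 9/85 ≈ 0.1059.
Pooled p̂ = (51+9)/(292+85) = 60/377 = 0.1592.
SE = √(0.133822 × 0.0151894) = 0.0451.
z = (0.1747 − 0.1059)/0.0451 = 0.0688/0.0451 = 1.53.
p-value = 2·P(Z > 1.525) ≈ 0.1271; since p > α = 0.05, fail to reject H₀.

z = 1.53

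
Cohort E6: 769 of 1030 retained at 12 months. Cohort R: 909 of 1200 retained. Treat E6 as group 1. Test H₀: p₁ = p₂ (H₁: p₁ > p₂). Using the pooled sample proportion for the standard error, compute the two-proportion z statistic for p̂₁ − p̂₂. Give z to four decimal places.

p̂₁ = 769/1030 ≈ 0.746602, p̂₂ = 909/1200 ≈ 0.757500.
Pooled p̂ = (769+909)/(1030+1200) = 1678/2230 = 0.752466.
SE = √(p̂(1−p̂)(1/n₁+1/n₂)) = √(0.752466·0.247534·0.00180421) = √(0.000336053) = 0.018332.
z = (0.746602 − 0.757500)/0.018332 = -0.010898/0.018332 = -0.5945.
p-value = P(Z > -0.594) ≈ 0.7239.

z = -0.5945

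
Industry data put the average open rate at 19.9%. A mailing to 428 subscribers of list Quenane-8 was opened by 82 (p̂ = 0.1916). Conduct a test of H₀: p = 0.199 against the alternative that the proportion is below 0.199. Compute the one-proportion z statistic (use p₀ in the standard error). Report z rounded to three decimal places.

z = -0.384

p̂ = 82/428 ≈ 0.19159.
Standard error under H₀: √(0.199×0.801/428) = 0.01930.
z = (0.19159 − 0.199)/0.01930 = -0.00741/0.01930 = -0.384.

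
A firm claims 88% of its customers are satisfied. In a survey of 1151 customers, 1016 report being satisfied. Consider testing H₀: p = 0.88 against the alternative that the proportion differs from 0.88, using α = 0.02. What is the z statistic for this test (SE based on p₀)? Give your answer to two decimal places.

p̂ = 1016/1151 = 0.8827.
Standard error under H₀: √(0.88×0.12/1151) = 0.0096.
z = (0.8827 − 0.88)/0.0096 = 0.0027/0.0096 = 0.28.
p-value = 2·P(Z > 0.283) ≈ 0.7772. With α = 0.02, fail to reject H₀.

z = 0.28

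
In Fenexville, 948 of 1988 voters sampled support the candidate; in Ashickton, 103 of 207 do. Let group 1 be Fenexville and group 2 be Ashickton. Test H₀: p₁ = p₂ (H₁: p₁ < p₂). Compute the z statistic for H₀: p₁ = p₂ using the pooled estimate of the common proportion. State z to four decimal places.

p̂₁ = 948/1988 ≈ 0.476861, p̂₂ = 103/207 ≈ 0.497585.
Pooled p̂ = (948+103)/(1988+207) = 1051/2195 = 0.478815.
SE = √(0.249551 × 0.00533394) = 0.036484.
z = (0.476861 − 0.497585)/0.036484 = -0.020724/0.036484 = -0.5680.
p-value = P(Z < -0.568) ≈ 0.2850.

z = -0.5680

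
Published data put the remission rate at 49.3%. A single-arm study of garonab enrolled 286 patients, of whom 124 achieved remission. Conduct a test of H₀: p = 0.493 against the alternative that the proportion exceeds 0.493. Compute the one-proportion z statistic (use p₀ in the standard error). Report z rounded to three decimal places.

z = -2.010

p̂ = 124/286 ≈ 0.43357.
Standard error under H₀: √(0.493×0.507/286) = 0.02956.
z = (0.43357 − 0.493)/0.02956 = -0.05943/0.02956 = -2.010.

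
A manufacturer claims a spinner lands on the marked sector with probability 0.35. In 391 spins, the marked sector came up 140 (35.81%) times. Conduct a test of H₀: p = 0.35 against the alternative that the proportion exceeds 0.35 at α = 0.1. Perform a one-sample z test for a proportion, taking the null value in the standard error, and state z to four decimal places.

p̂ = 140/391 = 0.358056.
SE = √(p₀(1−p₀)/n) = √(0.2275/391) = 0.024121.
z = (0.358056 − 0.35)/0.024121 = 0.008056/0.024121 = 0.3340.
p-value = P(Z > 0.334) ≈ 0.3692; since p > α = 0.1, fail to reject H₀.

z = 0.3340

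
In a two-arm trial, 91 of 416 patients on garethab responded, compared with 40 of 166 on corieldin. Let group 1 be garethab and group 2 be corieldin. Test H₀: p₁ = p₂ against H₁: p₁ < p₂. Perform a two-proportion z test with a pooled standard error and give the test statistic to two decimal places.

p̂₁ = 91/416 ≈ 0.2188, p̂₂ = 40/166 ≈ 0.2410.
Pooled p̂ = (91+40)/(416+166) = 131/582 = 0.2251.
SE = √(p̂(1−p̂)(1/n₁+1/n₂)) = √(0.2251·0.7749·0.00842794) = √(0.00147002) = 0.0383.
z = (0.2188 − 0.2410)/0.0383 = -0.0222/0.0383 = -0.58.
p-value = P(Z < -0.579) ≈ 0.2812.

z = -0.58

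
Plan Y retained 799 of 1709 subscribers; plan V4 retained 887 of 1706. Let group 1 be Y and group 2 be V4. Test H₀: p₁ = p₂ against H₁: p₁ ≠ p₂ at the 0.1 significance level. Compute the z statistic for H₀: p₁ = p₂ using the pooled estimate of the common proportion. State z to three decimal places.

z = -3.063

p̂₁ = 799/1709 = 0.46752, p̂₂ = 887/1706 = 0.51993.
Pooled p̂ = (799+887)/(1709+1706) = 1686/3415 = 0.49370.
SE = √(0.24996 × 0.0011713) = 0.01711.
z = (0.46752 − 0.51993)/0.01711 = -0.05241/0.01711 = -3.063.
Two-sided p-value ≈ 2·Φ(−3.063) = 0.0022; since p < α = 0.1, reject H₀.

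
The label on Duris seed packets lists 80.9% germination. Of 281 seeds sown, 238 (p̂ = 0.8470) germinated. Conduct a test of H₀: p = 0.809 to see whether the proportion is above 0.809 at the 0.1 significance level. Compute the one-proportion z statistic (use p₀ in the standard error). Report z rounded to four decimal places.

p̂ = 238/281 = 0.846975.
Standard error under H₀: √(0.809×0.191/281) = 0.023450.
z = (0.846975 − 0.809)/0.023450 = 0.037975/0.023450 = 1.6194.
p-value = P(Z > 1.619) ≈ 0.0527, so at α = 0.1 we reject H₀.

z = 1.6194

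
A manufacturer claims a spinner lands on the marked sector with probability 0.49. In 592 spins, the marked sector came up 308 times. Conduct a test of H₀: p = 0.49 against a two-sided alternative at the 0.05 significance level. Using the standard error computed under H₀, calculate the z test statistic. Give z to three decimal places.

z = 1.473

p̂ = 308/592 ≈ 0.52027.
Under H₀, SE = √(0.49·0.51/592) = √(0.000422128) = 0.02055.
z = (0.52027 − 0.49)/0.02055 = 0.03027/0.02055 = 1.473.
Two-sided p-value ≈ 2·Φ(−1.473) = 0.1407, so at α = 0.05 we fail to reject H₀.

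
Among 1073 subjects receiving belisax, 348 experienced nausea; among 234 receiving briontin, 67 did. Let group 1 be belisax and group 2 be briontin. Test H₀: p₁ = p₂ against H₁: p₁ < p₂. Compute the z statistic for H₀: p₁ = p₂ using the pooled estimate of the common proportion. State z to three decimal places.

z = 1.131

p̂₁ = 348/1073 ≈ 0.32432, p̂₂ = 67/234 ≈ 0.28632.
Pooled p̂ = (348+67)/(1073+234) = 415/1307 = 0.31752.
SE = √(0.216701 × 0.00520547) = 0.03359.
z = (0.32432 − 0.28632)/0.03359 = 0.03800/0.03359 = 1.131.
p-value = P(Z < 1.131) ≈ 0.8711.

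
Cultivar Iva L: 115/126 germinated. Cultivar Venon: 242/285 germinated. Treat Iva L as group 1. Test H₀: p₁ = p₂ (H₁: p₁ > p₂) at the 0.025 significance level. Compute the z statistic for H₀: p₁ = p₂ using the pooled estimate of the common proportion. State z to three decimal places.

z = 1.759

p̂₁ = 115/126 ≈ 0.91270, p̂₂ = 242/285 ≈ 0.84912.
Pooled p̂ = (115+242)/(126+285) = 357/411 = 0.86861.
SE = √(0.114124 × 0.0114453) = 0.03614.
z = (0.91270 − 0.84912)/0.03614 = 0.06358/0.03614 = 1.759.
p-value = P(Z > 1.759) ≈ 0.0393. With α = 0.025, fail to reject H₀.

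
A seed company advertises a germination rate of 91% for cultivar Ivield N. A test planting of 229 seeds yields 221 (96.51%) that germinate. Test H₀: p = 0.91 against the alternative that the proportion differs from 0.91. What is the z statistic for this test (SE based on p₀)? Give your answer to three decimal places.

p̂ = 221/229 ≈ 0.96507.
SE = √(p₀(1−p₀)/n) = √(0.0819/229) = 0.01891.
z = (0.96507 − 0.91)/0.01891 = 0.05507/0.01891 = 2.912.

z = 2.912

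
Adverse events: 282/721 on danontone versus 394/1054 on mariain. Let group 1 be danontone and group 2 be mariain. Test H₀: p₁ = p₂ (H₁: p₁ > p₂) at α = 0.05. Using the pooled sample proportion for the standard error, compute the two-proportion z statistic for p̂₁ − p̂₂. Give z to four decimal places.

z = 0.7376

p̂₁ = 282/721 = 0.391123, p̂₂ = 394/1054 = 0.373814.
Pooled p̂ = (282+394)/(721+1054) = 676/1775 = 0.380845.
SE = √(p̂(1−p̂)(1/n₁+1/n₂)) = √(0.380845·0.619155·0.00233573) = √(0.00055077) = 0.023468.
z = (0.391123 − 0.373814)/0.023468 = 0.017309/0.023468 = 0.7376.
p-value = P(Z > 0.738) ≈ 0.2304, so at α = 0.05 we fail to reject H₀.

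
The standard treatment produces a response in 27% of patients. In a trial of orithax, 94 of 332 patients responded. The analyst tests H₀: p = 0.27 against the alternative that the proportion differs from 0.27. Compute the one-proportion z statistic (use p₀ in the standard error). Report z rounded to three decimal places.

z = 0.539

p̂ = 94/332 ≈ 0.28313.
Standard error under H₀: √(0.27×0.73/332) = 0.02437.
z = (0.28313 − 0.27)/0.02437 = 0.01313/0.02437 = 0.539.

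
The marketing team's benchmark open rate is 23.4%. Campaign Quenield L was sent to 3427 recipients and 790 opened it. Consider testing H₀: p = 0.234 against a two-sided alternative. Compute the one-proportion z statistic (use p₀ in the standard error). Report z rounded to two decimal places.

z = -0.48

p̂ = 790/3427 = 0.23052.
Under H₀, SE = √(0.234·0.766/3427) = √(5.23035e-05) = 0.00723.
z = (0.23052 − 0.234)/0.00723 = -0.00348/0.00723 = -0.48.
Two-sided p-value ≈ 2·Φ(−0.481) = 0.6306.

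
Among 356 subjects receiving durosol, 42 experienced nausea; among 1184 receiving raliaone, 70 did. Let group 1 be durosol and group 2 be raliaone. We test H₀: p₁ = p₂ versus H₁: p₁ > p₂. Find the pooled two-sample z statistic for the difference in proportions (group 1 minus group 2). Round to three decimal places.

z = 3.750

p̂₁ = 42/356 ≈ 0.117978, p̂₂ = 70/1184 ≈ 0.059122.
Pooled p̂ = (42+70)/(356+1184) = 112/1540 = 0.072727.
SE = √(p̂(1−p̂)(1/n₁+1/n₂)) = √(0.072727·0.927273·0.00365358) = √(0.00024639) = 0.015697.
z = (0.117978 − 0.059122)/0.015697 = 0.058856/0.015697 = 3.750.
p-value = P(Z > 3.750) ≈ 0.0001.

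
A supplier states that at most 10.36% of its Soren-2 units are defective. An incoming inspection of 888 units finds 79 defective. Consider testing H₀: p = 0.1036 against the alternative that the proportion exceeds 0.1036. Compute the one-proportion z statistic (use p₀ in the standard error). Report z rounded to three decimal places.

z = -1.431

p̂ = 79/888 ≈ 0.08896.
SE = √(p₀(1−p₀)/n) = √(0.092867/888) = 0.01023.
z = (0.08896 − 0.1036)/0.01023 = -0.01464/0.01023 = -1.431.
p-value = P(Z > -1.431) ≈ 0.9238.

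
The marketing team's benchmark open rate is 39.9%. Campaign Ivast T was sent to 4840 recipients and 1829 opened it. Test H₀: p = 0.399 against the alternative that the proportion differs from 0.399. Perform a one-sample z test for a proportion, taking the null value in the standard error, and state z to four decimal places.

p̂ = 1829/4840 = 0.3778926.
Under H₀, SE = √(0.399·0.601/4840) = √(4.95452e-05) = 0.0070388.
z = (0.3778926 − 0.399)/0.0070388 = -0.0211074/0.0070388 = -2.9987.

z = -2.9987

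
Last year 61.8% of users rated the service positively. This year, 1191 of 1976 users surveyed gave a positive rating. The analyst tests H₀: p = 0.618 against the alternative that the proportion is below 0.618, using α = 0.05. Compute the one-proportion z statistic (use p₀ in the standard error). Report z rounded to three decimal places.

p̂ = 1191/1976 ≈ 0.60273.
SE = √(p₀(1−p₀)/n) = √(0.23608/1976) = 0.01093.
z = (0.60273 − 0.618)/0.01093 = -0.01527/0.01093 = -1.397.
p-value = P(Z < -1.397) ≈ 0.0812; since p > α = 0.05, fail to reject H₀.

z = -1.397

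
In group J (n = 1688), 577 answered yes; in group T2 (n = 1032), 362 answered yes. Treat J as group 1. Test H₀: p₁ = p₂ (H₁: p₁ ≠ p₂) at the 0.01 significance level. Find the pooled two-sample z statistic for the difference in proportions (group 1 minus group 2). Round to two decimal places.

p̂₁ = 577/1688 = 0.3418, p̂₂ = 362/1032 = 0.3508.
Pooled p̂ = (577+362)/(1688+1032) = 939/2720 = 0.3452.
SE = √(0.226043 × 0.00156141) = 0.0188.
z = (0.3418 − 0.3508)/0.0188 = -0.0090/0.0188 = -0.48.
Two-sided p-value ≈ 2·Φ(−0.476) = 0.6338, so at α = 0.01 we fail to reject H₀.

z = -0.48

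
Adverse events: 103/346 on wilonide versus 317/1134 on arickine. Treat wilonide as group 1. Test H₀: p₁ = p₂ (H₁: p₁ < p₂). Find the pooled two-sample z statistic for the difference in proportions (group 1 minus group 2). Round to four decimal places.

p̂₁ = 103/346 ≈ 0.297688, p̂₂ = 317/1134 ≈ 0.279541.
Pooled p̂ = (103+317)/(346+1134) = 420/1480 = 0.283784.
SE = √(0.203251 × 0.00377201) = 0.027689.
z = (0.297688 − 0.279541)/0.027689 = 0.018147/0.027689 = 0.6554.
p-value = P(Z < 0.655) ≈ 0.7439.

z = 0.6554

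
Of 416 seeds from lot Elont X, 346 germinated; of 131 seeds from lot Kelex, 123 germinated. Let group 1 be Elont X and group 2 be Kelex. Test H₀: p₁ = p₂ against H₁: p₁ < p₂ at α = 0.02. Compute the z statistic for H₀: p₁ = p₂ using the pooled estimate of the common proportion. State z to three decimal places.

p̂₁ = 346/416 = 0.83173, p̂₂ = 123/131 = 0.93893.
Pooled p̂ = (346+123)/(416+131) = 469/547 = 0.85740.
SE = √(0.122262 × 0.0100374) = 0.03503.
z = (0.83173 − 0.93893)/0.03503 = -0.10720/0.03503 = -3.060.
p-value = P(Z < -3.060) ≈ 0.0011, so at α = 0.02 we reject H₀.

z = -3.060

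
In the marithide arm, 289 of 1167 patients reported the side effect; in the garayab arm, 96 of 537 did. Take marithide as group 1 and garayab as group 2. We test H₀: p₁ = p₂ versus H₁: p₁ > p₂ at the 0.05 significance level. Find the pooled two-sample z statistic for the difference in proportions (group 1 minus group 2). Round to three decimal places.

z = 3.158

p̂₁ = 289/1167 = 0.24764, p̂₂ = 96/537 = 0.17877.
Pooled p̂ = (289+96)/(1167+537) = 385/1704 = 0.22594.
SE = √(0.174891 × 0.0027191) = 0.02181.
z = (0.24764 − 0.17877)/0.02181 = 0.06887/0.02181 = 3.158.
p-value = P(Z > 3.158) ≈ 0.0008. With α = 0.05, reject H₀.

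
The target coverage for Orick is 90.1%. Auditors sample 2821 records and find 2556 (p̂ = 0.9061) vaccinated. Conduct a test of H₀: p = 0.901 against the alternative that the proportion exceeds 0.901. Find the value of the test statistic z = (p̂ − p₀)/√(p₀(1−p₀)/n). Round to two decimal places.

p̂ = 2556/2821 ≈ 0.90606.
SE = √(p₀(1−p₀)/n) = √(0.089199/2821) = 0.00562.
z = (0.90606 − 0.901)/0.00562 = 0.00506/0.00562 = 0.90.
p-value = P(Z > 0.900) ≈ 0.1840.

z = 0.90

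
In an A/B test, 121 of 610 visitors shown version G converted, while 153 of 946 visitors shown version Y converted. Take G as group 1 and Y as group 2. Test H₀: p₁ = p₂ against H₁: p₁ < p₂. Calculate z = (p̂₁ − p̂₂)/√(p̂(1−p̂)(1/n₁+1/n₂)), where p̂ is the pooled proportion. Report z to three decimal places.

p̂₁ = 121/610 ≈ 0.19836, p̂₂ = 153/946 ≈ 0.16173.
Pooled p̂ = (121+153)/(610+946) = 274/1556 = 0.17609.
SE = √(0.145084 × 0.00269643) = 0.01978.
z = (0.19836 − 0.16173)/0.01978 = 0.03663/0.01978 = 1.852.
p-value = P(Z < 1.852) ≈ 0.9680.

z = 1.852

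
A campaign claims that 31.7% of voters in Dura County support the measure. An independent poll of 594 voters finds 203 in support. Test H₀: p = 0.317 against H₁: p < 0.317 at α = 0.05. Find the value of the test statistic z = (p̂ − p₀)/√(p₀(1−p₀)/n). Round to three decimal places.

p̂ = 203/594 = 0.34175.
SE = √(p₀(1−p₀)/n) = √(0.21651/594) = 0.01909.
z = (0.34175 − 0.317)/0.01909 = 0.02475/0.01909 = 1.296.
p-value = P(Z < 1.296) ≈ 0.9026; since p > α = 0.05, fail to reject H₀.

z = 1.296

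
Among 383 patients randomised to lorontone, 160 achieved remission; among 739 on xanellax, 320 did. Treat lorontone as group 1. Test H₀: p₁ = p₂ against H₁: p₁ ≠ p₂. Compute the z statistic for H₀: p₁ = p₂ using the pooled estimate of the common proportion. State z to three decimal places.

z = -0.490

p̂₁ = 160/383 = 0.41775, p̂₂ = 320/739 = 0.43302.
Pooled p̂ = (160+320)/(383+739) = 480/1122 = 0.42781.
SE = √(p̂(1−p̂)(1/n₁+1/n₂)) = √(0.42781·0.57219·0.00396415) = √(0.000970376) = 0.03115.
z = (0.41775 − 0.43302)/0.03115 = -0.01527/0.03115 = -0.490.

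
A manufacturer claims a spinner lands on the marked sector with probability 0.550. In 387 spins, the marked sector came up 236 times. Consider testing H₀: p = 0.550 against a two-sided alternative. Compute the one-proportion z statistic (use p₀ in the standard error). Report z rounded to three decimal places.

z = 2.365

p̂ = 236/387 ≈ 0.60982.
Standard error under H₀: √(0.55×0.45/387) = 0.02529.
z = (0.60982 − 0.55)/0.02529 = 0.05982/0.02529 = 2.365.
p-value = 2·P(Z > 2.365) ≈ 0.0180.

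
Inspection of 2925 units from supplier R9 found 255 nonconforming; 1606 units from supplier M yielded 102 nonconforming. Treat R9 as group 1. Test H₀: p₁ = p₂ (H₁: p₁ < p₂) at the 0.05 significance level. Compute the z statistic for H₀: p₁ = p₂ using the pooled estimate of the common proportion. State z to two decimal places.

z = 2.83

p̂₁ = 255/2925 = 0.08718, p̂₂ = 102/1606 = 0.06351.
Pooled p̂ = (255+102)/(2925+1606) = 357/4531 = 0.07879.
SE = √(0.0725826 × 0.000964545) = 0.00837.
z = (0.08718 − 0.06351)/0.00837 = 0.02367/0.00837 = 2.83.
p-value = P(Z < 2.829) ≈ 0.9977, so at α = 0.05 we fail to reject H₀.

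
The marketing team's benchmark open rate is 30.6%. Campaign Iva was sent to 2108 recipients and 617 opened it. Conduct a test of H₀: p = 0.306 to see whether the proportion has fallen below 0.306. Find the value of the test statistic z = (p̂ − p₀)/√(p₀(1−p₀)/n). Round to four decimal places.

p̂ = 617/2108 ≈ 0.2926945.
SE = √(p₀(1−p₀)/n) = √(0.21236/2108) = 0.0100370.
z = (0.2926945 − 0.306)/0.0100370 = -0.0133055/0.0100370 = -1.3256.
p-value = P(Z < -1.326) ≈ 0.0925.

z = -1.3256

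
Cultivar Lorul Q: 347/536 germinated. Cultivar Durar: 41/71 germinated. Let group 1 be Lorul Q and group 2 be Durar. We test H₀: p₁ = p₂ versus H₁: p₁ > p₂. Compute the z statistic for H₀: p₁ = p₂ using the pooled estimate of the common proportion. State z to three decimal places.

p̂₁ = 347/536 = 0.64739, p̂₂ = 41/71 = 0.57746.
Pooled p̂ = (347+41)/(536+71) = 388/607 = 0.63921.
SE = √(0.230621 × 0.0159502) = 0.06065.
z = (0.64739 − 0.57746)/0.06065 = 0.06993/0.06065 = 1.153.
p-value = P(Z > 1.153) ≈ 0.1245.

z = 1.153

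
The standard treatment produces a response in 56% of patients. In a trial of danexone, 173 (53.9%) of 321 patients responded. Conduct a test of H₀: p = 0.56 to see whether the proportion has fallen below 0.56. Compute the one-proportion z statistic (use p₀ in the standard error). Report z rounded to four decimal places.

z = -0.7601

p̂ = 173/321 ≈ 0.538941.
SE = √(p₀(1−p₀)/n) = √(0.2464/321) = 0.027706.
z = (0.538941 − 0.56)/0.027706 = -0.021059/0.027706 = -0.7601.
p-value = P(Z < -0.760) ≈ 0.2236.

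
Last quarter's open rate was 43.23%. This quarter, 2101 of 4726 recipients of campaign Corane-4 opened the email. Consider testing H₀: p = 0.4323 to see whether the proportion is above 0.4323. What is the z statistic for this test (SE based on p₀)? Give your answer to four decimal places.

p̂ = 2101/4726 = 0.444562.
Under H₀, SE = √(0.4323·0.5677/4726) = √(5.19291e-05) = 0.007206.
z = (0.444562 − 0.4323)/0.007206 = 0.012262/0.007206 = 1.7016.
p-value = P(Z > 1.702) ≈ 0.0444.

z = 1.7016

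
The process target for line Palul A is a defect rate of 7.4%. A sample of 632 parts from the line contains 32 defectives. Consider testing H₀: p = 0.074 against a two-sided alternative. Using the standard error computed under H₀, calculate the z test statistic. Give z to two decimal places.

p̂ = 32/632 ≈ 0.05063.
Standard error under H₀: √(0.074×0.926/632) = 0.01041.
z = (0.05063 − 0.074)/0.01041 = -0.02337/0.01041 = -2.24.

z = -2.24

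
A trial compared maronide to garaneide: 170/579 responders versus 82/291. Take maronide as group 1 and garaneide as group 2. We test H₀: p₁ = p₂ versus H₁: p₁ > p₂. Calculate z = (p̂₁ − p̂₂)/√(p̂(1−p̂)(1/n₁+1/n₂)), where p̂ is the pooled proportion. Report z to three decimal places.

p̂₁ = 170/579 = 0.29361, p̂₂ = 82/291 = 0.28179.
Pooled p̂ = (170+82)/(579+291) = 252/870 = 0.28966.
SE = √(0.205755 × 0.00516354) = 0.03259.
z = (0.29361 − 0.28179)/0.03259 = 0.01182/0.03259 = 0.363.
p-value = P(Z > 0.363) ≈ 0.3584.

z = 0.363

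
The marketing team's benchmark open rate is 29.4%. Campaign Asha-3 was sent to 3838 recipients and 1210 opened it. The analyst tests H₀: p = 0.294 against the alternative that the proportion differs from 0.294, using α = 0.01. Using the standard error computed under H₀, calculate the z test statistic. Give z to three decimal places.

z = 2.892

p̂ = 1210/3838 ≈ 0.315268.
SE = √(p₀(1−p₀)/n) = √(0.20756/3838) = 0.007354.
z = (0.315268 − 0.294)/0.007354 = 0.021268/0.007354 = 2.892.
Two-sided p-value ≈ 2·Φ(−2.892) = 0.0038; since p < α = 0.01, reject H₀.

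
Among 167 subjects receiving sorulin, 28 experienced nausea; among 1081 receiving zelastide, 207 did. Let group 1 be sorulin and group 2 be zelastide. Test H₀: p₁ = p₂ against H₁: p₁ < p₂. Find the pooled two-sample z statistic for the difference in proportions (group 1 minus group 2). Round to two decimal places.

z = -0.73

p̂₁ = 28/167 = 0.1677, p̂₂ = 207/1081 = 0.1915.
Pooled p̂ = (28+207)/(167+1081) = 235/1248 = 0.1883.
SE = √(p̂(1−p̂)(1/n₁+1/n₂)) = √(0.1883·0.8117·0.00691309) = √(0.00105662) = 0.0325.
z = (0.1677 − 0.1915)/0.0325 = -0.0238/0.0325 = -0.73.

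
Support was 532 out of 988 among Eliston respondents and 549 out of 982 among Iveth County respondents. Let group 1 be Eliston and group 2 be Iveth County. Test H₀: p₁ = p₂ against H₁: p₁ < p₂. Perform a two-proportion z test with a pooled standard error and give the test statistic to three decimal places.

z = -0.919

p̂₁ = 532/988 ≈ 0.53846, p̂₂ = 549/982 ≈ 0.55906.
Pooled p̂ = (532+549)/(988+982) = 1081/1970 = 0.54873.
SE = √(0.247625 × 0.00203048) = 0.02242.
z = (0.53846 − 0.55906)/0.02242 = -0.02060/0.02242 = -0.919.
p-value = P(Z < -0.919) ≈ 0.1791.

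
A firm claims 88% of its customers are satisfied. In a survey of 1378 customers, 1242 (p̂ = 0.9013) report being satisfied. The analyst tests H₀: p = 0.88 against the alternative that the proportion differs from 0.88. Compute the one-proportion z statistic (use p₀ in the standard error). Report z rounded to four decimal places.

p̂ = 1242/1378 = 0.901306.
Standard error under H₀: √(0.88×0.12/1378) = 0.008754.
z = (0.901306 − 0.88)/0.008754 = 0.021306/0.008754 = 2.4339.
p-value = 2·P(Z > 2.434) ≈ 0.0149.

z = 2.4339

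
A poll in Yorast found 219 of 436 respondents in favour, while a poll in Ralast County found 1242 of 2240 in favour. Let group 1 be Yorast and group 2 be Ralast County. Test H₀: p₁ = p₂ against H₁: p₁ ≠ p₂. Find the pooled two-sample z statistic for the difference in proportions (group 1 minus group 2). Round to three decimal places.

z = -2.002

p̂₁ = 219/436 ≈ 0.50229, p̂₂ = 1242/2240 ≈ 0.55446.
Pooled p̂ = (219+1242)/(436+2240) = 1461/2676 = 0.54596.
SE = √(0.247887 × 0.00274001) = 0.02606.
z = (0.50229 − 0.55446)/0.02606 = -0.05217/0.02606 = -2.002.
p-value = 2·P(Z > 2.002) ≈ 0.0453.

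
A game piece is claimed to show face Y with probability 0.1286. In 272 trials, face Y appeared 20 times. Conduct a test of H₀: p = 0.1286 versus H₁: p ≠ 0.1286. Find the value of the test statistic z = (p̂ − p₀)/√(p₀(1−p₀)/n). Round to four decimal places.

p̂ = 20/272 = 0.0735294.
SE = √(p₀(1−p₀)/n) = √(0.11206/272) = 0.0202976.
z = (0.0735294 − 0.1286)/0.0202976 = -0.0550706/0.0202976 = -2.7132.

z = -2.7132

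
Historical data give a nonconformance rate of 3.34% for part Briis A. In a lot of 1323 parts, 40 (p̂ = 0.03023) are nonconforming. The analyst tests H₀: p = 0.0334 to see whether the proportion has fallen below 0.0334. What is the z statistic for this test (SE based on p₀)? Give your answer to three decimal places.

p̂ = 40/1323 = 0.030234.
Standard error under H₀: √(0.0334×0.9666/1323) = 0.004940.
z = (0.030234 − 0.0334)/0.004940 = -0.003166/0.004940 = -0.641.
p-value = P(Z < -0.641) ≈ 0.2608.

z = -0.641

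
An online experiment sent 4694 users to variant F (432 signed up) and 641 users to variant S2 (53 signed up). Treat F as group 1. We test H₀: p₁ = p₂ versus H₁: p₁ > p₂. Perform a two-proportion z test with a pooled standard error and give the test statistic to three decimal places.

z = 0.772

p̂₁ = 432/4694 = 0.09203, p̂₂ = 53/641 = 0.08268.
Pooled p̂ = (432+53)/(4694+641) = 485/5335 = 0.09091.
SE = √(p̂(1−p̂)(1/n₁+1/n₂)) = √(0.09091·0.90909·0.0017731) = √(0.000146537) = 0.01211.
z = (0.09203 − 0.08268)/0.01211 = 0.00935/0.01211 = 0.772.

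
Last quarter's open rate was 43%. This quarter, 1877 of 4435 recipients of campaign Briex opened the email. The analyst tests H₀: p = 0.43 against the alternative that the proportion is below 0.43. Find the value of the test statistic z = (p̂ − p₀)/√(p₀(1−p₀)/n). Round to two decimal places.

p̂ = 1877/4435 ≈ 0.42322.
Standard error under H₀: √(0.43×0.57/4435) = 0.00743.
z = (0.42322 − 0.43)/0.00743 = -0.00678/0.00743 = -0.91.
p-value = P(Z < -0.911) ≈ 0.1810.

z = -0.91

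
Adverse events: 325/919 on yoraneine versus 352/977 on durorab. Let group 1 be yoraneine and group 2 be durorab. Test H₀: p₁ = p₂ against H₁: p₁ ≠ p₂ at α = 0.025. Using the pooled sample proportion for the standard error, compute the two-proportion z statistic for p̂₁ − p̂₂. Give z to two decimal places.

p̂₁ = 325/919 ≈ 0.3536, p̂₂ = 352/977 ≈ 0.3603.
Pooled p̂ = (325+352)/(919+977) = 677/1896 = 0.3571.
SE = √(0.22957 × 0.00211168) = 0.0220.
z = (0.3536 − 0.3603)/0.0220 = -0.0067/0.0220 = -0.30.
p-value = 2·P(Z > 0.302) ≈ 0.7629. With α = 0.025, fail to reject H₀.

z = -0.30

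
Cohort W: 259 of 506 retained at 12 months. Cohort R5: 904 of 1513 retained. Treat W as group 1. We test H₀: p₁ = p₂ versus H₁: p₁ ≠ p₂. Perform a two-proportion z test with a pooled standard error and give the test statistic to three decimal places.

z = -3.374

p̂₁ = 259/506 = 0.51186, p̂₂ = 904/1513 = 0.59749.
Pooled p̂ = (259+904)/(506+1513) = 1163/2019 = 0.57603.
SE = √(p̂(1−p̂)(1/n₁+1/n₂)) = √(0.57603·0.42397·0.00263722) = √(0.000644062) = 0.02538.
z = (0.51186 − 0.59749)/0.02538 = -0.08563/0.02538 = -3.374.
p-value = 2·P(Z > 3.374) ≈ 0.0007.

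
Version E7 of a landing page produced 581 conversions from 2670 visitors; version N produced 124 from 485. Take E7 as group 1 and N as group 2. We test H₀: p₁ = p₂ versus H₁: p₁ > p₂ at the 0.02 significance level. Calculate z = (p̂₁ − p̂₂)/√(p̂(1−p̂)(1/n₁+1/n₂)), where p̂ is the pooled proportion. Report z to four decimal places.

z = -1.8514

p̂₁ = 581/2670 = 0.217603, p̂₂ = 124/485 = 0.255670.
Pooled p̂ = (581+124)/(2670+485) = 705/3155 = 0.223455.
SE = √(p̂(1−p̂)(1/n₁+1/n₂)) = √(0.223455·0.776545·0.00243639) = √(0.000422769) = 0.020561.
z = (0.217603 − 0.255670)/0.020561 = -0.038067/0.020561 = -1.8514.
p-value = P(Z > -1.851) ≈ 0.9679. With α = 0.02, fail to reject H₀.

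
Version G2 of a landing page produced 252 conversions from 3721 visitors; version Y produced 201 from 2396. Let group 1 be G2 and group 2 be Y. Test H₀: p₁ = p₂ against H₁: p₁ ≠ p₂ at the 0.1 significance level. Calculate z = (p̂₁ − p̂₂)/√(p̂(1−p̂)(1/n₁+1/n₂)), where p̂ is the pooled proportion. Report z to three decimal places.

p̂₁ = 252/3721 ≈ 0.06772, p̂₂ = 201/2396 ≈ 0.08389.
Pooled p̂ = (252+201)/(3721+2396) = 453/6117 = 0.07406.
SE = √(0.0685716 × 0.000686107) = 0.00686.
z = (0.06772 − 0.08389)/0.00686 = -0.01617/0.00686 = -2.357.
p-value = 2·P(Z > 2.357) ≈ 0.0184. With α = 0.1, reject H₀.

z = -2.357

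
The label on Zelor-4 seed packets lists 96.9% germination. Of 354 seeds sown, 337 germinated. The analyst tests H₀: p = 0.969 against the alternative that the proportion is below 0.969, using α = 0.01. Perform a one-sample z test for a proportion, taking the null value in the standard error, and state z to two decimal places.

p̂ = 337/354 ≈ 0.9520.
SE = √(p₀(1−p₀)/n) = √(0.030039/354) = 0.0092.
z = (0.9520 − 0.969)/0.0092 = -0.0170/0.0092 = -1.85.
p-value = P(Z < -1.848) ≈ 0.0323, so at α = 0.01 we fail to reject H₀.

z = -1.85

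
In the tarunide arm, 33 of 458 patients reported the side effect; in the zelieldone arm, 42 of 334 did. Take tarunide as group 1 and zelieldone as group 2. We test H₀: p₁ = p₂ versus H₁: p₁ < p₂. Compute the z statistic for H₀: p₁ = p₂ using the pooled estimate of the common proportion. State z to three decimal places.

z = -2.549

p̂₁ = 33/458 = 0.07205, p̂₂ = 42/334 = 0.12575.
Pooled p̂ = (33+42)/(458+334) = 75/792 = 0.09470.
SE = √(p̂(1−p̂)(1/n₁+1/n₂)) = √(0.09470·0.90530·0.00517742) = √(0.000443857) = 0.02107.
z = (0.07205 − 0.12575)/0.02107 = -0.05370/0.02107 = -2.549.
p-value = P(Z < -2.549) ≈ 0.0054.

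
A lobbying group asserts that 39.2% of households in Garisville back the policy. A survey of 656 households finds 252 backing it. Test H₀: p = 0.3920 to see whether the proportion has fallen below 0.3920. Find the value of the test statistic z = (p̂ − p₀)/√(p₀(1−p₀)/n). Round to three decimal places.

p̂ = 252/656 = 0.38415.
SE = √(p₀(1−p₀)/n) = √(0.23834/656) = 0.01906.
z = (0.38415 − 0.392)/0.01906 = -0.00785/0.01906 = -0.412.

z = -0.412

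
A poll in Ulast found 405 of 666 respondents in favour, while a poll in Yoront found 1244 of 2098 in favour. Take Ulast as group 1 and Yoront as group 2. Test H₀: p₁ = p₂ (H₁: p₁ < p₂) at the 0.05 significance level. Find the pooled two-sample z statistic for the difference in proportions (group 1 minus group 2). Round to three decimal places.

z = 0.695

p̂₁ = 405/666 = 0.60811, p̂₂ = 1244/2098 = 0.59295.
Pooled p̂ = (405+1244)/(666+2098) = 1649/2764 = 0.59660.
SE = √(0.240669 × 0.00197815) = 0.02182.
z = (0.60811 − 0.59295)/0.02182 = 0.01516/0.02182 = 0.695.
p-value = P(Z < 0.695) ≈ 0.7564. With α = 0.05, fail to reject H₀.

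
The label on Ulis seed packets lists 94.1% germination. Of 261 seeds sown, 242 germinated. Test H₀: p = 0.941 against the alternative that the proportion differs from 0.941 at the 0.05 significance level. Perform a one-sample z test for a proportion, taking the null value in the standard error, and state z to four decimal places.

z = -0.9460

p̂ = 242/261 ≈ 0.927203.
Standard error under H₀: √(0.941×0.059/261) = 0.014585.
z = (0.927203 − 0.941)/0.014585 = -0.013797/0.014585 = -0.9460.
Two-sided p-value ≈ 2·Φ(−0.946) = 0.3442. With α = 0.05, fail to reject H₀.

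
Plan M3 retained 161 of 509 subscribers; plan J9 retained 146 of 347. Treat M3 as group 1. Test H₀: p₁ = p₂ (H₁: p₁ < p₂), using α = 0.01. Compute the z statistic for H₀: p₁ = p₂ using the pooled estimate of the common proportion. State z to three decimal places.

z = -3.128

p̂₁ = 161/509 ≈ 0.31631, p̂₂ = 146/347 ≈ 0.42075.
Pooled p̂ = (161+146)/(509+347) = 307/856 = 0.35864.
SE = √(0.230019 × 0.00484648) = 0.03339.
z = (0.31631 − 0.42075)/0.03339 = -0.10444/0.03339 = -3.128.
p-value = P(Z < -3.128) ≈ 0.0009, so at α = 0.01 we reject H₀.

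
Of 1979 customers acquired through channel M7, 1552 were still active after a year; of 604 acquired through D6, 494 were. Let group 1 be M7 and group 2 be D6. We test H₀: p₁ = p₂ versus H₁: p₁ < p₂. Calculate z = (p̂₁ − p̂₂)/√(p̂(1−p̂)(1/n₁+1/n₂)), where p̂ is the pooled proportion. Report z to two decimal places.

z = -1.78

p̂₁ = 1552/1979 = 0.7842, p̂₂ = 494/604 = 0.8179.
Pooled p̂ = (1552+494)/(1979+604) = 2046/2583 = 0.7921.
SE = √(0.164676 × 0.00216093) = 0.0189.
z = (0.7842 − 0.8179)/0.0189 = -0.0337/0.0189 = -1.78.
p-value = P(Z < -1.784) ≈ 0.0372.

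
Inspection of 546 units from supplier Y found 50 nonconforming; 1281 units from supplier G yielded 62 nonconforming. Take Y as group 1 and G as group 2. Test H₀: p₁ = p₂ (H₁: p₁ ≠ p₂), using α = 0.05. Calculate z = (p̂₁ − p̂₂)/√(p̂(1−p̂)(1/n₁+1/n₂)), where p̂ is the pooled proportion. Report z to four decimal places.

p̂₁ = 50/546 = 0.091575, p̂₂ = 62/1281 = 0.048400.
Pooled p̂ = (50+62)/(546+1281) = 112/1827 = 0.061303.
SE = √(0.0575447 × 0.00261214) = 0.012260.
z = (0.091575 − 0.048400)/0.012260 = 0.043175/0.012260 = 3.5216.
p-value = 2·P(Z > 3.522) ≈ 0.0004. With α = 0.05, reject H₀.

z = 3.5216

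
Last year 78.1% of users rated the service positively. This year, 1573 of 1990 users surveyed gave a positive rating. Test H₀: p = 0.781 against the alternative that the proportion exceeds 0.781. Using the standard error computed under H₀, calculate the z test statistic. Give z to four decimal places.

z = 1.0196

p̂ = 1573/1990 = 0.7904523.
Under H₀, SE = √(0.781·0.219/1990) = √(8.59492e-05) = 0.0092709.
z = (0.7904523 − 0.781)/0.0092709 = 0.0094523/0.0092709 = 1.0196.
p-value = P(Z > 1.020) ≈ 0.1540.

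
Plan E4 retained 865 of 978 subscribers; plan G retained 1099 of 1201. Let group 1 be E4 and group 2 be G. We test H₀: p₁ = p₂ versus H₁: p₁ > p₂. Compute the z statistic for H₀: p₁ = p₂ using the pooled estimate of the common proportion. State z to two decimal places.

z = -2.38

p̂₁ = 865/978 ≈ 0.88446, p̂₂ = 1099/1201 ≈ 0.91507.
Pooled p̂ = (865+1099)/(978+1201) = 1964/2179 = 0.90133.
SE = √(0.0889335 × 0.00185513) = 0.01284.
z = (0.88446 − 0.91507)/0.01284 = -0.03061/0.01284 = -2.38.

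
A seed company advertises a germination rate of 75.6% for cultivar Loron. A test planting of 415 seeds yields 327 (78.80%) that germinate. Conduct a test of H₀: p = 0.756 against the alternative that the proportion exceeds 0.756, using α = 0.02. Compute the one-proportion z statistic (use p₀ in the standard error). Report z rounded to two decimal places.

z = 1.52

p̂ = 327/415 = 0.7880.
SE = √(p₀(1−p₀)/n) = √(0.18446/415) = 0.0211.
z = (0.7880 − 0.756)/0.0211 = 0.0320/0.0211 = 1.52.
p-value = P(Z > 1.516) ≈ 0.0648; since p > α = 0.02, fail to reject H₀.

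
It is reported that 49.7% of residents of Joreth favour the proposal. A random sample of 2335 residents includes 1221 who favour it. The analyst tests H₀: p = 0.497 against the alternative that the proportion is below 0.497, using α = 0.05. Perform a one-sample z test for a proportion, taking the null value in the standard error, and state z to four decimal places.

p̂ = 1221/2335 ≈ 0.522912.
Standard error under H₀: √(0.497×0.503/2335) = 0.010347.
z = (0.522912 − 0.497)/0.010347 = 0.025912/0.010347 = 2.5043.
p-value = P(Z < 2.504) ≈ 0.9939, so at α = 0.05 we fail to reject H₀.

z = 2.5043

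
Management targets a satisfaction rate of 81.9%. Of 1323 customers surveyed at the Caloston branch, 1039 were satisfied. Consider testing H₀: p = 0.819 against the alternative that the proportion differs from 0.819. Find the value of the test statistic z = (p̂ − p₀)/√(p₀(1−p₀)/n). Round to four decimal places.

p̂ = 1039/1323 ≈ 0.7853364.
SE = √(p₀(1−p₀)/n) = √(0.14824/1323) = 0.0105853.
z = (0.7853364 − 0.819)/0.0105853 = -0.0336636/0.0105853 = -3.1802.

z = -3.1802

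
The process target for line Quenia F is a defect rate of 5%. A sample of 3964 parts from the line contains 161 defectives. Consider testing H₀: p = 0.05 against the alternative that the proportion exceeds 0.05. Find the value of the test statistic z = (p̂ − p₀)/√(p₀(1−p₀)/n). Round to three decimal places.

p̂ = 161/3964 ≈ 0.04062.
Under H₀, SE = √(0.05·0.95/3964) = √(1.19828e-05) = 0.00346.
z = (0.04062 − 0.05)/0.00346 = -0.00938/0.00346 = -2.711.

z = -2.711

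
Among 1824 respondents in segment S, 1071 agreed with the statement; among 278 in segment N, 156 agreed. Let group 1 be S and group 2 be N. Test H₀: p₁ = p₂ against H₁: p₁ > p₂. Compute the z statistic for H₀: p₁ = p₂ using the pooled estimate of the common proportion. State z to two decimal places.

z = 0.82

p̂₁ = 1071/1824 = 0.5872, p̂₂ = 156/278 = 0.5612.
Pooled p̂ = (1071+156)/(1824+278) = 1227/2102 = 0.5837.
SE = √(0.242989 × 0.00414537) = 0.0317.
z = (0.5872 − 0.5612)/0.0317 = 0.0260/0.0317 = 0.82.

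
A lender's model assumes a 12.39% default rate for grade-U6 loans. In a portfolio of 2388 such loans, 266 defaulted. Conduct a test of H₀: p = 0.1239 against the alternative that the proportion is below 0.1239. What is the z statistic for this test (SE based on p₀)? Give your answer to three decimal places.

p̂ = 266/2388 = 0.1113903.
Standard error under H₀: √(0.1239×0.8761/2388) = 0.0067421.
z = (0.1113903 − 0.1239)/0.0067421 = -0.0125097/0.0067421 = -1.855.
p-value = P(Z < -1.855) ≈ 0.0318.

z = -1.855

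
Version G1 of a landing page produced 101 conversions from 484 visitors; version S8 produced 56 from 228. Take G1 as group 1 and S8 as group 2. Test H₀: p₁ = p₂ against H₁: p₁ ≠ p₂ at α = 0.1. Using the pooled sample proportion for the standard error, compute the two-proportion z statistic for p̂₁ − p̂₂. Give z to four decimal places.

z = -1.1091

p̂₁ = 101/484 = 0.208678, p̂₂ = 56/228 = 0.245614.
Pooled p̂ = (101+56)/(484+228) = 157/712 = 0.220506.
SE = √(p̂(1−p̂)(1/n₁+1/n₂)) = √(0.220506·0.779494·0.00645208) = √(0.001109) = 0.033302.
z = (0.208678 − 0.245614)/0.033302 = -0.036936/0.033302 = -1.1091.
Two-sided p-value ≈ 2·Φ(−1.109) = 0.2674; since p > α = 0.1, fail to reject H₀.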